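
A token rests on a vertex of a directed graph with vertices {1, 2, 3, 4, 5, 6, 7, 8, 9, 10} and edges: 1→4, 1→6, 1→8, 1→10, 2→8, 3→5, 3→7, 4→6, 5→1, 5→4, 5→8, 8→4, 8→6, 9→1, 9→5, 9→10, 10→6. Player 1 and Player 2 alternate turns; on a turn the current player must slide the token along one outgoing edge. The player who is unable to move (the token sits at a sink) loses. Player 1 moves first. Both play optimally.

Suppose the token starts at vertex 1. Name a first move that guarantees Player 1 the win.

Label each position W (a win for the player to move) or L (a loss). A position with no legal move is L; any other position is W exactly when some move reaches an L, and L when every move reaches a W.
Every edge goes from a vertex to one that appears earlier in the order 6, 7, 10, 4, 8, 1, 2, 5, 9, 3, so processing vertices in that order labels each vertex after all of its successors.
6: no outgoing edge → L
7: no outgoing edge → L
10: can move to 6, which is L ⇒ W
4: can move to 6, which is L ⇒ W
8: can move to 6, which is L ⇒ W
1: can move to 6, which is L ⇒ W
2: the only move is to 8(W), a W ⇒ L
5: moves to 1(W), 8(W), 4(W); every one is W ⇒ L
9: can move to 5, which is L ⇒ W
3: can move to 5, which is L ⇒ W
From 1, the L positions reachable in one move are: 6.

Move to 6.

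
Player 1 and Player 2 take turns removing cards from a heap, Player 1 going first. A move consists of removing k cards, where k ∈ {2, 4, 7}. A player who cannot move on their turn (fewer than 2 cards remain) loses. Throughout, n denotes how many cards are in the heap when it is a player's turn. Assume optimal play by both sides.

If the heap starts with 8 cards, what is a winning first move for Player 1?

Remove 2, leaving 6.

Label each position W (a win for the player to move) or L (a loss). A position with no legal move is L; any other position is W exactly when some move reaches an L, and L when every move reaches a W.
n=0: no move → L
n=1: no move → L
n=2: reaches L-position 0 → W
n=3: reaches L-position 1 → W
n=4: reaches L-position 0 → W
n=5: reaches L-position 1 → W
n=6: only reaches 4(W), 2(W), all W → L
n=7: reaches L-position 0 → W
n=8: reaches L-position 6 → W
From 8, the L positions reachable in one move are: 6, 1. Any move reaching one of these is winning.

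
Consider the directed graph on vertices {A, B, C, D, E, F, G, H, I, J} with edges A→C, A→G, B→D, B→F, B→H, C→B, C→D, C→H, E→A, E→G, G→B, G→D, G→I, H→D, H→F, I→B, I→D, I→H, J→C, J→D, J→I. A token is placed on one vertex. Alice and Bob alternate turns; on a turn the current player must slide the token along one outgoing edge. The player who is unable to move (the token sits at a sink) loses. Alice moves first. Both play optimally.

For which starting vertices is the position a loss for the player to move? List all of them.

Build the W/L table. Terminal = L. A non-terminal position is W if it has a move to some L; otherwise it is L.
Every edge goes from a vertex to one that appears earlier in the order F, D, H, B, I, G, C, A, E, J, so processing vertices in that order labels each vertex after all of its successors.
F: no outgoing edge → L
D: no outgoing edge → L
H: can move to D, which is L ⇒ W
B: can move to D, which is L ⇒ W
I: can move to D, which is L ⇒ W
G: can move to D, which is L ⇒ W
C: can move to D, which is L ⇒ W
A: moves to C(W), G(W); every one is W ⇒ L
E: can move to A, which is L ⇒ W
J: can move to D, which is L ⇒ W
The losing starting vertices are exactly the entries labelled L in this table (3 of them).

A, D, F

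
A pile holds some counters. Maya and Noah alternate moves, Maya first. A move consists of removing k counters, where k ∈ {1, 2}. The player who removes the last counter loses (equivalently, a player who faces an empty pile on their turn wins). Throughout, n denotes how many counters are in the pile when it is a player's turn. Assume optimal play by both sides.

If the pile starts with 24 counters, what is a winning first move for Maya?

Remove 2, leaving 22.

Classify positions by backward induction: terminal positions (no move available) are W. From any other position, the mover wins iff some move reaches an L.
n=0: no move; the opponent has just taken the last counter and therefore loses → W
n=1: L (sole option 0(W) is W)
n=2: W (go to 1, an L position)
n=3: W (go to 1, an L position)
n=4: L (options 3(W), 2(W) are all W)
n=5: W (go to 4, an L position)
n=6: W (go to 4, an L position)
n=7: L (options 6(W), 5(W) are all W)
n=8: W (go to 7, an L position)
n=9: W (go to 7, an L position)
n=10: L (options 9(W), 8(W) are all W)
n=11: W (go to 10, an L position)
n=12: W (go to 10, an L position)
n=13: L (options 12(W), 11(W) are all W)
n=14: W (go to 13, an L position)
n=15: W (go to 13, an L position)
n=16: L (options 15(W), 14(W) are all W)
n=17: W (go to 16, an L position)
n=18: W (go to 16, an L position)
n=19: L (options 18(W), 17(W) are all W)
n=20: W (go to 19, an L position)
n=21: W (go to 19, an L position)
n=22: L (options 21(W), 20(W) are all W)
n=23: W (go to 22, an L position)
n=24: W (go to 22, an L position)
From 24, the L positions reachable in one move are: 22.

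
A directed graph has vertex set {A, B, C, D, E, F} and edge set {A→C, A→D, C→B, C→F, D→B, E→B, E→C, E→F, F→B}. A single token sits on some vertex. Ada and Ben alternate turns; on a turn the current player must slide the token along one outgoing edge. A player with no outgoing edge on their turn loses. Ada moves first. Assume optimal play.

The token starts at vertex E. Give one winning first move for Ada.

Move to B.

Use the standard recursion: the mover loses at a terminal position; elsewhere, the mover wins exactly when some move hands the opponent an L position.
Every edge goes from a vertex to one that appears earlier in the order B, F, C, E, D, A, so processing vertices in that order labels each vertex after all of its successors.
B: no outgoing edge → L
F: reaches L-position B → W
C: reaches L-position B → W
E: reaches L-position B → W
D: reaches L-position B → W
A: only reaches D(W), C(W), all W → L
From E, the L positions reachable in one move are: B.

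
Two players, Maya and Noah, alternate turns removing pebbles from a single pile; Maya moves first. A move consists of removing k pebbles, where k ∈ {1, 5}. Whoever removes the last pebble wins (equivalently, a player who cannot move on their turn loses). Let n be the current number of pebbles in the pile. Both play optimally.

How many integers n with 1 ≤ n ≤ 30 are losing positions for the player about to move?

Classify positions by backward induction: terminal positions (no move available) are L. From any other position, the mover wins iff some move reaches an L.
n=0: no move → L
n=1: W (go to 0, an L position)
n=2: L (sole option 1(W) is W)
n=3: W (go to 2, an L position)
n=4: L (sole option 3(W) is W)
n=5: W (go to 4, an L position)
n=6: L (options 5(W), 1(W) are all W)
n=7: W (go to 6, an L position)
n=8: L (options 7(W), 3(W) are all W)
n=9: W (go to 8, an L position)
n=10: L (options 9(W), 5(W) are all W)
n=11: W (go to 10, an L position)
n=12: L (options 11(W), 7(W) are all W)
n=13: W (go to 12, an L position)
n=14: L (options 13(W), 9(W) are all W)
n=15: W (go to 14, an L position)
n=16: L (options 15(W), 11(W) are all W)
n=17: W (go to 16, an L position)
n=18: L (options 17(W), 13(W) are all W)
n=19: W (go to 18, an L position)
n=20: L (options 19(W), 15(W) are all W)
n=21: W (go to 20, an L position)
n=22: L (options 21(W), 17(W) are all W)
n=23: W (go to 22, an L position)
n=24: L (options 23(W), 19(W) are all W)
n=25: W (go to 24, an L position)
n=26: L (options 25(W), 21(W) are all W)
n=27: W (go to 26, an L position)
n=28: L (options 27(W), 23(W) are all W)
n=29: W (go to 28, an L position)
n=30: L (options 29(W), 25(W) are all W)
L entries with 1 ≤ n ≤ 30 (n=0 is outside the asked range and is not counted): n = 2, 4, 6, 8, 10, 12, 14, 16, 18, 20, 22, 24, 26, 28, 30; that makes 15.

15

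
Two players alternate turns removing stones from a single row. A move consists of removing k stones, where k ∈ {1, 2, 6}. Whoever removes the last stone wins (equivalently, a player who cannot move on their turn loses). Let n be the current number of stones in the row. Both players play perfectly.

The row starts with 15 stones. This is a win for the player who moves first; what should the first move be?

Remove 1, leaving 14.

Label each position W (a win for the player to move) or L (a loss). A position with no legal move is L; any other position is W exactly when some move reaches an L, and L when every move reaches a W.
n=0: no move → L
n=1: can move to 0, which is L ⇒ W
n=2: can move to 0, which is L ⇒ W
n=3: moves to 2(W), 1(W); every one is W ⇒ L
n=4: can move to 3, which is L ⇒ W
n=5: can move to 3, which is L ⇒ W
n=6: can move to 0, which is L ⇒ W
n=7: moves to 6(W), 5(W), 1(W); every one is W ⇒ L
n=8: can move to 7, which is L ⇒ W
n=9: can move to 7, which is L ⇒ W
n=10: moves to 9(W), 8(W), 4(W); every one is W ⇒ L
n=11: can move to 10, which is L ⇒ W
n=12: can move to 10, which is L ⇒ W
n=13: can move to 7, which is L ⇒ W
n=14: moves to 13(W), 12(W), 8(W); every one is W ⇒ L
n=15: can move to 14, which is L ⇒ W
From 15, the L positions reachable in one move are: 14.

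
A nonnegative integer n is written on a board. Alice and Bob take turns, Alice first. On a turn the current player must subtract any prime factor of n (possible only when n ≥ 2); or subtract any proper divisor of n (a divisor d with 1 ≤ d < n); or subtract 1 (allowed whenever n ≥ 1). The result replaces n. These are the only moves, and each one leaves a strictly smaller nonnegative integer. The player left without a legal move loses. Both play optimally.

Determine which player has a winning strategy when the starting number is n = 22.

Classify positions by backward induction: terminal positions (no move available) are L. From any other position, the mover wins iff some move reaches an L.
n=0: no move → L
n=1: can move to 0, which is L ⇒ W
n=2: can move to 0, which is L ⇒ W
n=3: can move to 0, which is L ⇒ W
n=4: moves to 2(W), 3(W); every one is W ⇒ L
n=5: can move to 0, which is L ⇒ W
n=6: can move to 4, which is L ⇒ W
n=7: can move to 0, which is L ⇒ W
n=8: can move to 4, which is L ⇒ W
n=9: moves to 6(W), 8(W); every one is W ⇒ L
n=10: can move to 9, which is L ⇒ W
n=11: can move to 0, which is L ⇒ W
n=12: can move to 9, which is L ⇒ W
n=13: can move to 0, which is L ⇒ W
n=14: moves to 7(W), 12(W), 13(W); every one is W ⇒ L
n=15: can move to 14, which is L ⇒ W
n=16: can move to 14, which is L ⇒ W
n=17: can move to 0, which is L ⇒ W
n=18: can move to 9, which is L ⇒ W
n=19: can move to 0, which is L ⇒ W
n=20: moves to 10(W), 15(W), 16(W), 18(W), 19(W); every one is W ⇒ L
n=21: can move to 14, which is L ⇒ W
n=22: can move to 20, which is L ⇒ W
From 22 Alice can move to 20, reaching an L position.

Alice wins.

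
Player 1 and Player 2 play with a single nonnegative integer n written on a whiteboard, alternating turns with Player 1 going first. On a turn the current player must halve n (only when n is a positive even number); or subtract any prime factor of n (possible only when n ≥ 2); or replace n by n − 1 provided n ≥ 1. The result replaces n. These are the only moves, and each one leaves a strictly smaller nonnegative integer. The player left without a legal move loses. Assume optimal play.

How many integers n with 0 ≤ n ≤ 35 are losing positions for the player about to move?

Classify positions by backward induction: terminal positions (no move available) are L. From any other position, the mover wins iff some move reaches an L.
n=0: no move → L
n=1: can move to 0, which is L ⇒ W
n=2: can move to 0, which is L ⇒ W
n=3: can move to 0, which is L ⇒ W
n=4: moves to 2(W), 3(W); every one is W ⇒ L
n=5: can move to 0, which is L ⇒ W
n=6: can move to 4, which is L ⇒ W
n=7: can move to 0, which is L ⇒ W
n=8: can move to 4, which is L ⇒ W
n=9: moves to 6(W), 8(W); every one is W ⇒ L
n=10: can move to 9, which is L ⇒ W
n=11: can move to 0, which is L ⇒ W
n=12: can move to 9, which is L ⇒ W
n=13: can move to 0, which is L ⇒ W
n=14: moves to 7(W), 12(W), 13(W); every one is W ⇒ L
n=15: can move to 14, which is L ⇒ W
n=16: can move to 14, which is L ⇒ W
n=17: can move to 0, which is L ⇒ W
n=18: can move to 9, which is L ⇒ W
n=19: can move to 0, which is L ⇒ W
n=20: moves to 10(W), 15(W), 18(W), 19(W); every one is W ⇒ L
n=21: can move to 14, which is L ⇒ W
n=22: can move to 20, which is L ⇒ W
n=23: can move to 0, which is L ⇒ W
n=24: moves to 12(W), 21(W), 22(W), 23(W); every one is W ⇒ L
n=25: can move to 20, which is L ⇒ W
n=26: can move to 24, which is L ⇒ W
n=27: can move to 24, which is L ⇒ W
n=28: can move to 14, which is L ⇒ W
n=29: can move to 0, which is L ⇒ W
n=30: moves to 15(W), 25(W), 27(W), 28(W), 29(W); every one is W ⇒ L
n=31: can move to 0, which is L ⇒ W
n=32: can move to 30, which is L ⇒ W
n=33: can move to 30, which is L ⇒ W
n=34: moves to 17(W), 32(W), 33(W); every one is W ⇒ L
n=35: can move to 30, which is L ⇒ W
L entries with 0 ≤ n ≤ 35: n = 0, 4, 9, 14, 20, 24, 30, 34; that makes 8.

8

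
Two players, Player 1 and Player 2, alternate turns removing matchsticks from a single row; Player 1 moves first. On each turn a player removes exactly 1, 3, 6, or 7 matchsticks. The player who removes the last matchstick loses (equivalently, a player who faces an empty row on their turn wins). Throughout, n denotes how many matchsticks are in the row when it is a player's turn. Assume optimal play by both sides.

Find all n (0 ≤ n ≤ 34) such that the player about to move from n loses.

1, 3, 5, 13, 15, 17, 25, 27, 29

Classify positions by backward induction: terminal positions (no move available) are W. From any other position, the mover wins iff some move reaches an L.
n=0: no move; the opponent has just taken the last matchstick and therefore loses → W
n=1: the only move is to 0(W), a W ⇒ L
n=2: can move to 1, which is L ⇒ W
n=3: moves to 2(W), 0(W); every one is W ⇒ L
n=4: can move to 3, which is L ⇒ W
n=5: moves to 4(W), 2(W); every one is W ⇒ L
n=6: can move to 5, which is L ⇒ W
n=7: can move to 1, which is L ⇒ W
n=8: can move to 5, which is L ⇒ W
n=9: can move to 3, which is L ⇒ W
n=10: can move to 3, which is L ⇒ W
n=11: can move to 5, which is L ⇒ W
n=12: can move to 5, which is L ⇒ W
n=13: moves to 12(W), 10(W), 7(W), 6(W); every one is W ⇒ L
n=14: can move to 13, which is L ⇒ W
n=15: moves to 14(W), 12(W), 9(W), 8(W); every one is W ⇒ L
n=16: can move to 15, which is L ⇒ W
n=17: moves to 16(W), 14(W), 11(W), 10(W); every one is W ⇒ L
n=18: can move to 17, which is L ⇒ W
n=19: can move to 13, which is L ⇒ W
n=20: can move to 17, which is L ⇒ W
n=21: can move to 15, which is L ⇒ W
n=22: can move to 15, which is L ⇒ W
n=23: can move to 17, which is L ⇒ W
n=24: can move to 17, which is L ⇒ W
n=25: moves to 24(W), 22(W), 19(W), 18(W); every one is W ⇒ L
n=26: can move to 25, which is L ⇒ W
n=27: moves to 26(W), 24(W), 21(W), 20(W); every one is W ⇒ L
n=28: can move to 27, which is L ⇒ W
n=29: moves to 28(W), 26(W), 23(W), 22(W); every one is W ⇒ L
n=30: can move to 29, which is L ⇒ W
n=31: can move to 25, which is L ⇒ W
n=32: can move to 29, which is L ⇒ W
n=33: can move to 27, which is L ⇒ W
n=34: can move to 27, which is L ⇒ W
The losing starting values of n are exactly the entries labelled L in this table (9 of them).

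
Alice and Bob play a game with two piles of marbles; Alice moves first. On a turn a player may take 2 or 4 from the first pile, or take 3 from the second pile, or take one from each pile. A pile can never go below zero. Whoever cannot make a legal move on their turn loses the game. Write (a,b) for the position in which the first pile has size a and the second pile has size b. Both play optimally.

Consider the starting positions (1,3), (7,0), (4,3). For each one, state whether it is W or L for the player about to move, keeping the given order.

(1,3): W, (7,0): L, (4,3): W

Build the W/L table. Terminal = L. A non-terminal position is W if it has a move to some L; otherwise it is L.
No move ever increases a pile, so every position that can arise here has a ≤ 7 and b ≤ 3; it is enough to label the cells with 0 ≤ a ≤ 7 and 0 ≤ b ≤ 3.
Every move lowers a or b (never raises either), so fill the grid row by row in increasing a, and left to right within a row: each cell's successors are then already labelled.
      b=0  b=1  b=2  b=3
a=0:    L    L    L    W
a=1:    L    W    W    W
a=2:    W    W    W    L
a=3:    W    L    L    L
a=4:    W    W    W    W
a=5:    W    W    W    W
a=6:    L    L    L    W
a=7:    L    W    W    W
Cells with no legal move (terminal, hence L): (0,0), (0,1), (0,2), (1,0).
The remaining L cells, each justified by listing all of its moves:
(2,3): L (options (0,3)(W), (2,0)(W), (1,2)(W) are all W)
(3,1): L (options (1,1)(W), (2,0)(W) are all W)
(3,2): L (options (1,2)(W), (2,1)(W) are all W)
(3,3): L (options (1,3)(W), (3,0)(W), (2,2)(W) are all W)
(6,0): L (options (4,0)(W), (2,0)(W) are all W)
(6,1): L (options (4,1)(W), (2,1)(W), (5,0)(W) are all W)
(6,2): L (options (4,2)(W), (2,2)(W), (5,1)(W) are all W)
(7,0): L (options (5,0)(W), (3,0)(W) are all W)
Every other cell has at least one move into one of the L cells above, so it is W.
(1,3): the move to (1,0) reaches an L cell, so W
(7,0): one of the L cells justified above, so L
(4,3): the move to (2,3) reaches an L cell, so W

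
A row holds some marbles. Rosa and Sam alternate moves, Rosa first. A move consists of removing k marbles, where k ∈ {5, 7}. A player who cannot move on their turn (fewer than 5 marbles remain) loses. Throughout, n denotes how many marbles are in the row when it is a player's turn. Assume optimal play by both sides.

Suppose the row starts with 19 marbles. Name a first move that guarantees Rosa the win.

Compute win/loss labels from the base case upward. A position with no move is L. Any other position is W if it can reach an L in one move, else L.
n=0: no move → L
n=1: no move → L
n=2: no move → L
n=3: no move → L
n=4: no move → L
n=5: can move to 0, which is L ⇒ W
n=6: can move to 1, which is L ⇒ W
n=7: can move to 2, which is L ⇒ W
n=8: can move to 3, which is L ⇒ W
n=9: can move to 4, which is L ⇒ W
n=10: can move to 3, which is L ⇒ W
n=11: can move to 4, which is L ⇒ W
n=12: moves to 7(W), 5(W); every one is W ⇒ L
n=13: moves to 8(W), 6(W); every one is W ⇒ L
n=14: moves to 9(W), 7(W); every one is W ⇒ L
n=15: moves to 10(W), 8(W); every one is W ⇒ L
n=16: moves to 11(W), 9(W); every one is W ⇒ L
n=17: can move to 12, which is L ⇒ W
n=18: can move to 13, which is L ⇒ W
n=19: can move to 14, which is L ⇒ W
From 19, the L positions reachable in one move are: 14, 12. Any move reaching one of these is winning.

Remove 5, leaving 14.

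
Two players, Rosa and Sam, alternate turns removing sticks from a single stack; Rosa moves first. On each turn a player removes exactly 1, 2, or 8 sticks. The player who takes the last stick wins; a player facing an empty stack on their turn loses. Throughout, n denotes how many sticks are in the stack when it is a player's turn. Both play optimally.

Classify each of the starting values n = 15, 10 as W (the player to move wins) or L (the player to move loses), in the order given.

15: L, 10: W

Build the W/L table. Terminal = L. A non-terminal position is W if it has a move to some L; otherwise it is L.
n=0: no move → L
n=1: →0(L), so W
n=2: →0(L), so W
n=3: →2(W), 1(W) — all W, so L
n=4: →3(L), so W
n=5: →3(L), so W
n=6: →5(W), 4(W) — all W, so L
n=7: →6(L), so W
n=8: →6(L), so W
n=9: →8(W), 7(W), 1(W) — all W, so L
n=10: →9(L), so W
n=11: →9(L), so W
n=12: →11(W), 10(W), 4(W) — all W, so L
n=13: →12(L), so W
n=14: →12(L), so W
n=15: →14(W), 13(W), 7(W) — all W, so L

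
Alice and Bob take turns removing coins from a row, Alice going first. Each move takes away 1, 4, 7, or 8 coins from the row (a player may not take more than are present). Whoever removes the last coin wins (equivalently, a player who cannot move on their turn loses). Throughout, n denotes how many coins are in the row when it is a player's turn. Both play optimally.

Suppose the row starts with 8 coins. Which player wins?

Label each position W (a win for the player to move) or L (a loss). A position with no legal move is L; any other position is W exactly when some move reaches an L, and L when every move reaches a W.
n=0: no move → L
n=1: can move to 0, which is L ⇒ W
n=2: the only move is to 1(W), a W ⇒ L
n=3: can move to 2, which is L ⇒ W
n=4: can move to 0, which is L ⇒ W
n=5: moves to 4(W), 1(W); every one is W ⇒ L
n=6: can move to 5, which is L ⇒ W
n=7: can move to 0, which is L ⇒ W
n=8: can move to 0, which is L ⇒ W
From 8 Alice can remove 8, leaving 0, reaching an L position.

Alice wins.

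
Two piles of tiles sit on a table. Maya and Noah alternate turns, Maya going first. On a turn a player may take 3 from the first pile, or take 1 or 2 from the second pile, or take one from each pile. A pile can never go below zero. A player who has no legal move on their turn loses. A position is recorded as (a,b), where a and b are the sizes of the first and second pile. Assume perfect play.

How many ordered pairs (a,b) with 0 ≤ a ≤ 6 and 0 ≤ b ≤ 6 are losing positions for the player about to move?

18

Label each position W (a win for the player to move) or L (a loss). A position with no legal move is L; any other position is W exactly when some move reaches an L, and L when every move reaches a W.
Every move lowers a or b (never raises either), so fill the grid row by row in increasing a, and left to right within a row: each cell's successors are then already labelled.
      b=0  b=1  b=2  b=3  b=4  b=5  b=6
a=0:    L    W    W    L    W    W    L
a=1:    L    W    W    L    W    W    L
a=2:    L    W    W    L    W    W    L
a=3:    W    W    L    W    W    L    W
a=4:    W    L    W    W    L    W    W
a=5:    W    L    W    W    L    W    W
a=6:    L    W    W    L    W    W    L
Cells with no legal move (terminal, hence L): (0,0), (1,0), (2,0).
The remaining L cells, each justified by listing all of its moves:
(0,3): →(0,2)(W), (0,1)(W) — all W, so L
(0,6): →(0,5)(W), (0,4)(W) — all W, so L
(1,3): →(1,2)(W), (1,1)(W), (0,2)(W) — all W, so L
(1,6): →(1,5)(W), (1,4)(W), (0,5)(W) — all W, so L
(2,3): →(2,2)(W), (2,1)(W), (1,2)(W) — all W, so L
(2,6): →(2,5)(W), (2,4)(W), (1,5)(W) — all W, so L
(3,2): →(0,2)(W), (3,1)(W), (3,0)(W), (2,1)(W) — all W, so L
(3,5): →(0,5)(W), (3,4)(W), (3,3)(W), (2,4)(W) — all W, so L
(4,1): →(1,1)(W), (4,0)(W), (3,0)(W) — all W, so L
(4,4): →(1,4)(W), (4,3)(W), (4,2)(W), (3,3)(W) — all W, so L
(5,1): →(2,1)(W), (5,0)(W), (4,0)(W) — all W, so L
(5,4): →(2,4)(W), (5,3)(W), (5,2)(W), (4,3)(W) — all W, so L
(6,0): →(3,0)(W) only, which is W, so L
(6,3): →(3,3)(W), (6,2)(W), (6,1)(W), (5,2)(W) — all W, so L
(6,6): →(3,6)(W), (6,5)(W), (6,4)(W), (5,5)(W) — all W, so L
Every other cell has at least one move into one of the L cells above, so it is W.
L cells per row: a=0: 3, a=1: 3, a=2: 3, a=3: 2, a=4: 2, a=5: 2, a=6: 3; total 18.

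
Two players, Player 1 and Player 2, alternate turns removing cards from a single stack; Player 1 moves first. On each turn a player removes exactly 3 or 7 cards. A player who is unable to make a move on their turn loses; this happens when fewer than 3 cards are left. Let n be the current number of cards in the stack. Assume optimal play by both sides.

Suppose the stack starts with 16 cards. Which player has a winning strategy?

Use the standard recursion: the mover loses at a terminal position; elsewhere, the mover wins exactly when some move hands the opponent an L position.
n=0: no move → L
n=1: no move → L
n=2: no move → L
n=3: →0(L), so W
n=4: →1(L), so W
n=5: →2(L), so W
n=6: →3(W) only, which is W, so L
n=7: →0(L), so W
n=8: →1(L), so W
n=9: →6(L), so W
n=10: →7(W), 3(W) — all W, so L
n=11: →8(W), 4(W) — all W, so L
n=12: →9(W), 5(W) — all W, so L
n=13: →10(L), so W
n=14: →11(L), so W
n=15: →12(L), so W
n=16: →13(W), 9(W) — all W, so L
The starting position 16 is L: whatever Player 1 does, the opponent receives a W position.

Player 2 wins.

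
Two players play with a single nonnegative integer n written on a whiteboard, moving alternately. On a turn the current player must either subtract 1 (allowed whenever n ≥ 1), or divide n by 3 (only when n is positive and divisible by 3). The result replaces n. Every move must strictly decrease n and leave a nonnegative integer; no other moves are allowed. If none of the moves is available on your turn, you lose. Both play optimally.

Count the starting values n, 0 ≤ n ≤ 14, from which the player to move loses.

Classify positions by backward induction: terminal positions (no move available) are L. From any other position, the mover wins iff some move reaches an L.
n=0: no move → L
n=1: →0(L), so W
n=2: →1(W) only, which is W, so L
n=3: →2(L), so W
n=4: →3(W) only, which is W, so L
n=5: →4(L), so W
n=6: →2(L), so W
n=7: →6(W) only, which is W, so L
n=8: →7(L), so W
n=9: →3(W), 8(W) — all W, so L
n=10: →9(L), so W
n=11: →10(W) only, which is W, so L
n=12: →4(L), so W
n=13: →12(W) only, which is W, so L
n=14: →13(L), so W
L entries with 0 ≤ n ≤ 14: n = 0, 2, 4, 7, 9, 11, 13; that makes 7.

7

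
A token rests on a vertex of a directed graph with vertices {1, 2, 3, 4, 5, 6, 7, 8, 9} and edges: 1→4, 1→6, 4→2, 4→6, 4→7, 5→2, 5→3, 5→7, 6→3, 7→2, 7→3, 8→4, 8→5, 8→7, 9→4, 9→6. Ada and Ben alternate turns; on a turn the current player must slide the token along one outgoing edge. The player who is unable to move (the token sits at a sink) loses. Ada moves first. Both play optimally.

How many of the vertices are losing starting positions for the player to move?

5

Build the W/L table. Terminal = L. A non-terminal position is W if it has a move to some L; otherwise it is L.
Every edge goes from a vertex to one that appears earlier in the order 3, 2, 7, 5, 6, 4, 9, 1, 8, so processing vertices in that order labels each vertex after all of its successors.
3: no outgoing edge → L
2: no outgoing edge → L
7: reaches L-position 2 → W
5: reaches L-position 2 → W
6: reaches L-position 3 → W
4: reaches L-position 2 → W
9: only reaches 4(W), 6(W), all W → L
1: only reaches 4(W), 6(W), all W → L
8: only reaches 4(W), 5(W), 7(W), all W → L
The L vertices are 1, 2, 3, 8, 9; that is 5 in all.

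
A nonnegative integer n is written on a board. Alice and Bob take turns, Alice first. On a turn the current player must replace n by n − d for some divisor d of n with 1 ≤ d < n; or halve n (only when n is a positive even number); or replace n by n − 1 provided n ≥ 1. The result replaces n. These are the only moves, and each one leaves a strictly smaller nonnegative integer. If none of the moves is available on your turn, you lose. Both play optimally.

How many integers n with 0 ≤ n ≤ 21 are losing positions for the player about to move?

11

Positions with no move are L. A position that does have a move is losing for the player to move precisely when every available move leads to a winning position for the opponent. Fill in the labels:
n=0: no move → L
n=1: reaches L-position 0 → W
n=2: only reaches 1(W), which is W → L
n=3: reaches L-position 2 → W
n=4: reaches L-position 2 → W
n=5: only reaches 4(W), which is W → L
n=6: reaches L-position 5 → W
n=7: only reaches 6(W), which is W → L
n=8: reaches L-position 7 → W
n=9: only reaches 6(W), 8(W), all W → L
n=10: reaches L-position 5 → W
n=11: only reaches 10(W), which is W → L
n=12: reaches L-position 9 → W
n=13: only reaches 12(W), which is W → L
n=14: reaches L-position 7 → W
n=15: only reaches 10(W), 12(W), 14(W), all W → L
n=16: reaches L-position 15 → W
n=17: only reaches 16(W), which is W → L
n=18: reaches L-position 9 → W
n=19: only reaches 18(W), which is W → L
n=20: reaches L-position 15 → W
n=21: only reaches 14(W), 18(W), 20(W), all W → L
L entries with 0 ≤ n ≤ 21: n = 0, 2, 5, 7, 9, 11, 13, 15, 17, 19, 21; that makes 11.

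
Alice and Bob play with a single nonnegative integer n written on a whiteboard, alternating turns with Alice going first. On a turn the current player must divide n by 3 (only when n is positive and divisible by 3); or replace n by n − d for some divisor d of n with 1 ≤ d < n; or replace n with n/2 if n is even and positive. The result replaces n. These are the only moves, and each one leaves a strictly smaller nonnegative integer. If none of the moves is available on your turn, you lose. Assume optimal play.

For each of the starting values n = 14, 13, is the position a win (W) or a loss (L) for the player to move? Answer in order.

Build the W/L table. Terminal = L. A non-terminal position is W if it has a move to some L; otherwise it is L.
n=0: no move → L
n=1: no move → L
n=2: reaches L-position 1 → W
n=3: reaches L-position 1 → W
n=4: only reaches 2(W), 3(W), all W → L
n=5: reaches L-position 4 → W
n=6: reaches L-position 4 → W
n=7: only reaches 6(W), which is W → L
n=8: reaches L-position 4 → W
n=9: only reaches 3(W), 6(W), 8(W), all W → L
n=10: reaches L-position 9 → W
n=11: only reaches 10(W), which is W → L
n=12: reaches L-position 4 → W
n=13: only reaches 12(W), which is W → L
n=14: reaches L-position 7 → W

14: W, 13: L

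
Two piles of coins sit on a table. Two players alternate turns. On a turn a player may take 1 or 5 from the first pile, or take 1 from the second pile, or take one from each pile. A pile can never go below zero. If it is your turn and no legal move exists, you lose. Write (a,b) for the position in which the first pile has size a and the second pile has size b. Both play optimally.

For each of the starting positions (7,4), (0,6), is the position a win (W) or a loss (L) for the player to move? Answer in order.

(7,4): W, (0,6): L

Label each position W (a win for the player to move) or L (a loss). A position with no legal move is L; any other position is W exactly when some move reaches an L, and L when every move reaches a W.
No move ever increases a pile, so every position that can arise here has a ≤ 7 and b ≤ 6; it is enough to label the cells with 0 ≤ a ≤ 7 and 0 ≤ b ≤ 6.
Every move lowers a or b (never raises either), so fill the grid row by row in increasing a, and left to right within a row: each cell's successors are then already labelled.
      b=0  b=1  b=2  b=3  b=4  b=5  b=6
a=0:    L    W    L    W    L    W    L
a=1:    W    W    W    W    W    W    W
a=2:    L    W    L    W    L    W    L
a=3:    W    W    W    W    W    W    W
a=4:    L    W    L    W    L    W    L
a=5:    W    W    W    W    W    W    W
a=6:    L    W    L    W    L    W    L
a=7:    W    W    W    W    W    W    W
Cells with no legal move (terminal, hence L): (0,0).
The remaining L cells, each justified by listing all of its moves:
(0,2): →(0,1)(W) only, which is W, so L
(0,4): →(0,3)(W) only, which is W, so L
(0,6): →(0,5)(W) only, which is W, so L
(2,0): →(1,0)(W) only, which is W, so L
(2,2): →(1,2)(W), (2,1)(W), (1,1)(W) — all W, so L
(2,4): →(1,4)(W), (2,3)(W), (1,3)(W) — all W, so L
(2,6): →(1,6)(W), (2,5)(W), (1,5)(W) — all W, so L
(4,0): →(3,0)(W) only, which is W, so L
(4,2): →(3,2)(W), (4,1)(W), (3,1)(W) — all W, so L
(4,4): →(3,4)(W), (4,3)(W), (3,3)(W) — all W, so L
(4,6): →(3,6)(W), (4,5)(W), (3,5)(W) — all W, so L
(6,0): →(5,0)(W), (1,0)(W) — all W, so L
(6,2): →(5,2)(W), (1,2)(W), (6,1)(W), (5,1)(W) — all W, so L
(6,4): →(5,4)(W), (1,4)(W), (6,3)(W), (5,3)(W) — all W, so L
(6,6): →(5,6)(W), (1,6)(W), (6,5)(W), (5,5)(W) — all W, so L
Every other cell has at least one move into one of the L cells above, so it is W.
(7,4): the move to (6,4) reaches an L cell, so W
(0,6): one of the L cells justified above, so L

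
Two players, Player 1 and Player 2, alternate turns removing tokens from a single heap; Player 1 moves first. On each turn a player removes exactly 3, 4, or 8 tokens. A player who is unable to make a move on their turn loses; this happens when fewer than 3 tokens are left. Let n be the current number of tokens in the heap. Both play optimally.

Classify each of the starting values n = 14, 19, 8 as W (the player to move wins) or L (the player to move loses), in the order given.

Build the W/L table. Terminal = L. A non-terminal position is W if it has a move to some L; otherwise it is L.
n=0: no move → L
n=1: no move → L
n=2: no move → L
n=3: reaches L-position 0 → W
n=4: reaches L-position 1 → W
n=5: reaches L-position 2 → W
n=6: reaches L-position 2 → W
n=7: only reaches 4(W), 3(W), all W → L
n=8: reaches L-position 0 → W
n=9: reaches L-position 1 → W
n=10: reaches L-position 7 → W
n=11: reaches L-position 7 → W
n=12: only reaches 9(W), 8(W), 4(W), all W → L
n=13: only reaches 10(W), 9(W), 5(W), all W → L
n=14: only reaches 11(W), 10(W), 6(W), all W → L
n=15: reaches L-position 12 → W
n=16: reaches L-position 13 → W
n=17: reaches L-position 14 → W
n=18: reaches L-position 14 → W
n=19: only reaches 16(W), 15(W), 11(W), all W → L

14: L, 19: L, 8: W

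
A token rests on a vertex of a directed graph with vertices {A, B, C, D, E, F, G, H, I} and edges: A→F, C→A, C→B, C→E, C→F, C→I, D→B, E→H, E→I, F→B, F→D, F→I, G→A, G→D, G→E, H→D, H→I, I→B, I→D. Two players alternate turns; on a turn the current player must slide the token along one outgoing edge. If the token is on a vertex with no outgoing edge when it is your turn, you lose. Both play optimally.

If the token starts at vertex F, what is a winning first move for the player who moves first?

Build the W/L table. Terminal = L. A non-terminal position is W if it has a move to some L; otherwise it is L.
Every edge goes from a vertex to one that appears earlier in the order B, D, I, F, A, H, E, C, G, so processing vertices in that order labels each vertex after all of its successors.
B: no outgoing edge → L
D: W (go to B, an L position)
I: W (go to B, an L position)
F: W (go to B, an L position)
A: L (sole option F(W) is W)
H: L (options I(W), D(W) are all W)
E: W (go to H, an L position)
C: W (go to A, an L position)
G: W (go to A, an L position)
From F, the L positions reachable in one move are: B.

Move to B.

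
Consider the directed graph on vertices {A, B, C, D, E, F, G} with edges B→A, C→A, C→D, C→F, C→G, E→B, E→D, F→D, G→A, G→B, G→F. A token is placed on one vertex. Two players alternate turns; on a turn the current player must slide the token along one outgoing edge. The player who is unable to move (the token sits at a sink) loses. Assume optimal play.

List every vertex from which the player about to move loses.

Work bottom-up. With no move the player to move loses. Otherwise the position is W if at least one move leads to an L position for the opponent, and L if every move leads to a W.
Every edge goes from a vertex to one that appears earlier in the order D, A, B, F, G, E, C, so processing vertices in that order labels each vertex after all of its successors.
D: no outgoing edge → L
A: no outgoing edge → L
B: reaches L-position A → W
F: reaches L-position D → W
G: reaches L-position A → W
E: reaches L-position D → W
C: reaches L-position A → W
Reading off the rows marked L gives the requested list; there are 2 such vertices.

A, D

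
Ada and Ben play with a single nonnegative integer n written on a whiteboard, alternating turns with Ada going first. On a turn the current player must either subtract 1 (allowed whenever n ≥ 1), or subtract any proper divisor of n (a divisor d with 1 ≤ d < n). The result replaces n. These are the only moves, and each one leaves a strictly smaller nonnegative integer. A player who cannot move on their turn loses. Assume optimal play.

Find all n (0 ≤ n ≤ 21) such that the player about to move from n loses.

Positions with no move are L. A position that does have a move is losing for the player to move precisely when every available move leads to a winning position for the opponent. Fill in the labels:
n=0: no move → L
n=1: can move to 0, which is L ⇒ W
n=2: the only move is to 1(W), a W ⇒ L
n=3: can move to 2, which is L ⇒ W
n=4: can move to 2, which is L ⇒ W
n=5: the only move is to 4(W), a W ⇒ L
n=6: can move to 5, which is L ⇒ W
n=7: the only move is to 6(W), a W ⇒ L
n=8: can move to 7, which is L ⇒ W
n=9: moves to 6(W), 8(W); every one is W ⇒ L
n=10: can move to 5, which is L ⇒ W
n=11: the only move is to 10(W), a W ⇒ L
n=12: can move to 9, which is L ⇒ W
n=13: the only move is to 12(W), a W ⇒ L
n=14: can move to 7, which is L ⇒ W
n=15: moves to 10(W), 12(W), 14(W); every one is W ⇒ L
n=16: can move to 15, which is L ⇒ W
n=17: the only move is to 16(W), a W ⇒ L
n=18: can move to 9, which is L ⇒ W
n=19: the only move is to 18(W), a W ⇒ L
n=20: can move to 15, which is L ⇒ W
n=21: moves to 14(W), 18(W), 20(W); every one is W ⇒ L
The losing starting values of n are exactly the entries labelled L in this table (11 of them).

0, 2, 5, 7, 9, 11, 13, 15, 17, 19, 21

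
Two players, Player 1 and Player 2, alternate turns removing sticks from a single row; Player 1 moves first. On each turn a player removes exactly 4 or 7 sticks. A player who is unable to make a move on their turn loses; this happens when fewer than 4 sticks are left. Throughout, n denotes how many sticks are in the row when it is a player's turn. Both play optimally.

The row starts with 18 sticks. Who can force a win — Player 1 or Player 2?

Classify positions by backward induction: terminal positions (no move available) are L. From any other position, the mover wins iff some move reaches an L.
n=0: no move → L
n=1: no move → L
n=2: no move → L
n=3: no move → L
n=4: can move to 0, which is L ⇒ W
n=5: can move to 1, which is L ⇒ W
n=6: can move to 2, which is L ⇒ W
n=7: can move to 3, which is L ⇒ W
n=8: can move to 1, which is L ⇒ W
n=9: can move to 2, which is L ⇒ W
n=10: can move to 3, which is L ⇒ W
n=11: moves to 7(W), 4(W); every one is W ⇒ L
n=12: moves to 8(W), 5(W); every one is W ⇒ L
n=13: moves to 9(W), 6(W); every one is W ⇒ L
n=14: moves to 10(W), 7(W); every one is W ⇒ L
n=15: can move to 11, which is L ⇒ W
n=16: can move to 12, which is L ⇒ W
n=17: can move to 13, which is L ⇒ W
n=18: can move to 14, which is L ⇒ W
From 18 Player 1 can remove 4, leaving 14, reaching an L position.

Player 1 wins.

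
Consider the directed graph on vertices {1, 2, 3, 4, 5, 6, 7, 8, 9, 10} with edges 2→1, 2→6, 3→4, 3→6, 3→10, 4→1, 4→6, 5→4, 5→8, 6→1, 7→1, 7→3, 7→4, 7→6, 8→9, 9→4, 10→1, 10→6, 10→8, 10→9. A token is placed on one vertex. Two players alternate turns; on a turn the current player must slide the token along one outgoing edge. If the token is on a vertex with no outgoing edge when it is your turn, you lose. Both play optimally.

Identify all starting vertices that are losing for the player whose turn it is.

1, 3, 5, 9

Compute win/loss labels from the base case upward. A position with no move is L. Any other position is W if it can reach an L in one move, else L.
Every edge goes from a vertex to one that appears earlier in the order 1, 6, 4, 2, 9, 8, 10, 5, 3, 7, so processing vertices in that order labels each vertex after all of its successors.
1: no outgoing edge → L
6: can move to 1, which is L ⇒ W
4: can move to 1, which is L ⇒ W
2: can move to 1, which is L ⇒ W
9: the only move is to 4(W), a W ⇒ L
8: can move to 9, which is L ⇒ W
10: can move to 9, which is L ⇒ W
5: moves to 8(W), 4(W); every one is W ⇒ L
3: moves to 10(W), 4(W), 6(W); every one is W ⇒ L
7: can move to 3, which is L ⇒ W
The losing starting vertices are exactly the entries labelled L in this table (4 of them).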